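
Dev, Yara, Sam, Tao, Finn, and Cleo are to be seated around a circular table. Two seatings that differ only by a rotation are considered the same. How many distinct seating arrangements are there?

Seat Dev anywhere (absorbing the rotational symmetry), then permute the other 5: (5)! = 120.

120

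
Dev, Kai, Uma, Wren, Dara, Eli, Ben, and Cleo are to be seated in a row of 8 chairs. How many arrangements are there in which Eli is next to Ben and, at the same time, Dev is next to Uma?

2880

Treat {Eli,Ben} as one block (2 orders) and {Dev,Uma} as another (2 orders).
That leaves 6 units to arrange: 2 × 2 × 6! = 4 × 720 = 2880.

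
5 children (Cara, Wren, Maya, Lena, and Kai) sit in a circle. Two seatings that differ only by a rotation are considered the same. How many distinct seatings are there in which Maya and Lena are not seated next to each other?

All circular seatings of 5 people number (4)! = 24.
Those with Maya next to Lena: fuse the pair into one unit and seat 4 units around a circle — 2·(3)! = 12.
Subtracting, 24 − 12 = 12.

12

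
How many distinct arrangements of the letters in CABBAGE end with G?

180

Fix G in the last position and arrange the remaining 6 letters.
Those 6 letters have A appearing twice and B appearing twice, giving (6)!/(2!·2!) = 180.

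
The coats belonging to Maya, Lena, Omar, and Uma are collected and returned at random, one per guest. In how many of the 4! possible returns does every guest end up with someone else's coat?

9

Let Aᵢ be the assignments in which guest i gets their own coat. We want the size of the complement of A₁∪…∪A_4.
By inclusion–exclusion this is Σ_{j=0}^{4} (−1)^j C(4,j)·(4−j)!.
Computing: 24 − 24 + 12 − 4 + 1 = 9.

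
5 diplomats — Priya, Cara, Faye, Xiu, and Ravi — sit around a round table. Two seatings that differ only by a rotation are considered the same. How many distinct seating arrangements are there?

24

Seat Priya anywhere (absorbing the rotational symmetry), then permute the other 4: (4)! = 24.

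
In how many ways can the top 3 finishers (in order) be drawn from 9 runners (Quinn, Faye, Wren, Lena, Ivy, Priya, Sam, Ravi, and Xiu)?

This is an ordered selection of 3 from 9: P(9,3).
That gives 9 × 8 × 7 = 504.

504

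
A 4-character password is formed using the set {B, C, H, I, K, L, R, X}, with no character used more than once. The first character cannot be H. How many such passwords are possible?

1470

The first character has 8−1 = 7 choices (anything except H).
The remaining 3 characters are filled from the other 7 symbols without repetition: 7 × 6 × 5 = 210.
Total: 7 × 210 = 1470.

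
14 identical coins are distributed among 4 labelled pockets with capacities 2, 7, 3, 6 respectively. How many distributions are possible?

30

Ignoring the caps, the number of non-negative solutions to x_1+…+x_4 = 14 is C(17,3) = 680.
Subtract solutions that violate a single cap (substitute x_i' = x_i − (cap_i+1)): x_1 ≥ 3 gives C(14,3) = 364; x_2 ≥ 8 gives C(9,3) = 84; x_3 ≥ 4 gives C(13,3) = 286; x_4 ≥ 7 gives C(10,3) = 120. Together 854.
Add back pairs where two caps are both exceeded: 20 + 120 + 35 + 10 + 0 + 20 = 205.
Subtract triples: 0 + 0 + 1 + 0 = 1.
By inclusion–exclusion the count is 680 − 854 + 205 − 1 = 30.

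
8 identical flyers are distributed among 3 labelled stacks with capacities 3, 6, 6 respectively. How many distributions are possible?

24

Ignoring the caps, the number of non-negative solutions to x_1+…+x_3 = 8 is C(10,2) = 45.
Subtract solutions that violate a single cap (substitute x_i' = x_i − (cap_i+1)): x_1 ≥ 4 gives C(6,2) = 15; x_2 ≥ 7 gives C(3,2) = 3; x_3 ≥ 7 gives C(3,2) = 3. Together 21.
No two caps can be exceeded simultaneously, so the pair terms are all 0.
By inclusion–exclusion the count is 45 − 21 + 0 = 24.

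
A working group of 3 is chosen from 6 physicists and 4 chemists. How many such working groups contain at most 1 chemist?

80

Split by how many chemists are chosen (0 through 1).
Sum: C(4,0)·C(6,3) + C(4,1)·C(6,2) = 20 + 60 = 80.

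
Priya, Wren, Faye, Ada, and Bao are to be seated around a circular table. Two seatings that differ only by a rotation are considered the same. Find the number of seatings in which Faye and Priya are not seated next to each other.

12

All circular seatings of 5 people number (4)! = 24.
Seatings with Faye beside Priya: treat them as a block with 2 internal orders, giving 2 × (3)! = 12.
Subtracting, 24 − 12 = 12.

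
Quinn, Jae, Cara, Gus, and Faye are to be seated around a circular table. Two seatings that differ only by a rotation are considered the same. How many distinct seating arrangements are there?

Seat Quinn anywhere (absorbing the rotational symmetry), then permute the other 4: (4)! = 24.

24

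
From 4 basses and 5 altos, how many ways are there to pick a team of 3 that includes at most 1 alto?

34

Split by how many altos are chosen (0 through 1).
Sum: C(5,0)·C(4,3) + C(5,1)·C(4,2) = 4 + 30 = 34.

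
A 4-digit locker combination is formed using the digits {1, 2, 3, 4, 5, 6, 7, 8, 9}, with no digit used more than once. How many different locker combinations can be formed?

3024

With no repetition, fill the 4 digits in order: 9 choices, then 8, down to 6.
That product is 9 × 8 × 7 × 6 = 3024.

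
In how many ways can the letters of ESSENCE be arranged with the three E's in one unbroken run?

60

Treat the 3 copies of E as a single block. The multiset to arrange is then {EEE, C, N, S, S}, 5 items in all.
That gives (5)!/(2!) = 60 arrangements.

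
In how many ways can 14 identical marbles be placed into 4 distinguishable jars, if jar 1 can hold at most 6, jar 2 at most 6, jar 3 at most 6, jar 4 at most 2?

By stars and bars, unrestricted non-negative solutions to x_1+…+x_4 = 14 number C(14+3,3) = 680.
Subtract solutions that violate a single cap (substitute x_i' = x_i − (cap_i+1)): x_1 ≥ 7 gives C(10,3) = 120; x_2 ≥ 7 gives C(10,3) = 120; x_3 ≥ 7 gives C(10,3) = 120; x_4 ≥ 3 gives C(14,3) = 364. Together 724.
Add back pairs where two caps are both exceeded: 1 + 1 + 35 + 1 + 35 + 35 = 108.
By inclusion–exclusion the count is 680 − 724 + 108 = 64.

64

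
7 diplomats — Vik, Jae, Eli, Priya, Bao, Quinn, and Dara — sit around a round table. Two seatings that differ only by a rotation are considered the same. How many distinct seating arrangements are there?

720

Fix one person's seat to break rotational symmetry; the remaining 6 people can be arranged in (6)! = 720 ways.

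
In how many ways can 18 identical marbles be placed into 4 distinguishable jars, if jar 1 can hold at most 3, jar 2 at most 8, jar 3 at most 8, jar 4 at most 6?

Ignoring the caps, the number of non-negative solutions to x_1+…+x_4 = 18 is C(21,3) = 1330.
Subtract solutions that violate a single cap (substitute x_i' = x_i − (cap_i+1)): x_1 ≥ 4 gives C(17,3) = 680; x_2 ≥ 9 gives C(12,3) = 220; x_3 ≥ 9 gives C(12,3) = 220; x_4 ≥ 7 gives C(14,3) = 364. Together 1484.
Add back pairs where two caps are both exceeded: 56 + 56 + 120 + 1 + 10 + 10 = 253.
By inclusion–exclusion the count is 1330 − 1484 + 253 = 99.

99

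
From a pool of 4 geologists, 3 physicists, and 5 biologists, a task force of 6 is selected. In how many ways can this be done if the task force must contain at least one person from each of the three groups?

Total 6-person selections from all 12: C(12,6) = 924.
Selections missing a whole group: no geologists → C(8,6) = 28; no physicists → C(9,6) = 84; no biologists → C(7,6) = 7.
Add back selections omitting two groups (i.e. drawn from a single group): C(4,6) + C(3,6) + C(5,6) = 0.
By inclusion–exclusion: 924 − 119 + 0 = 805.

805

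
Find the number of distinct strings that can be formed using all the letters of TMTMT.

Letter multiplicities in TMTMT: M×2, T×3.
The number of distinct arrangements is 5!/(3!·2!) = 120/12 = 10.

10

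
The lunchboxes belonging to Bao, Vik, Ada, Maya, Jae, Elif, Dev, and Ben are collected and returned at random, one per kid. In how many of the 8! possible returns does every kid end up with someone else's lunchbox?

Count assignments avoiding every fixed point. For any j of the 8 kids fixed to their own lunchbox, the other 8−j can be arranged in (8−j)! ways.
By inclusion–exclusion this is Σ_{j=0}^{8} (−1)^j C(8,j)·(8−j)!.
Computing: 40320 − 40320 + 20160 − 6720 + 1680 − 336 + 56 − 8 + 1 = 14833.

14833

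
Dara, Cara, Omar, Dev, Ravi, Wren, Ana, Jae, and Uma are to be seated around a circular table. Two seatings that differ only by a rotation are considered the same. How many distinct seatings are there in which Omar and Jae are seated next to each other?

Glue Omar and Jae into a block (2 internal orders). Seating 8 units around a circle gives (7)! arrangements.
So 2 × (7)! = 2 × 5040 = 10080.

10080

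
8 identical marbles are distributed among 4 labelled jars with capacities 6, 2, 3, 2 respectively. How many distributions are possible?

32

By stars and bars, unrestricted non-negative solutions to x_1+…+x_4 = 8 number C(8+3,3) = 165.
Subtract solutions that violate a single cap (substitute x_i' = x_i − (cap_i+1)): x_1 ≥ 7 gives C(4,3) = 4; x_2 ≥ 3 gives C(8,3) = 56; x_3 ≥ 4 gives C(7,3) = 35; x_4 ≥ 3 gives C(8,3) = 56. Together 151.
Add back pairs where two caps are both exceeded: 0 + 0 + 0 + 4 + 10 + 4 = 18.
By inclusion–exclusion the count is 165 − 151 + 18 = 32.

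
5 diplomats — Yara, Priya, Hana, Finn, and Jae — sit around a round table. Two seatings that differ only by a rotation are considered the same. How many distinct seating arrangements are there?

24

Seat Yara anywhere (absorbing the rotational symmetry), then permute the other 4: (4)! = 24.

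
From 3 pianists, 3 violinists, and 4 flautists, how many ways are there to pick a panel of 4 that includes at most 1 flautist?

95

Split by how many flautists are chosen (0 through 1).
Sum: C(4,0)·C(6,4) + C(4,1)·C(6,3) = 15 + 80 = 95.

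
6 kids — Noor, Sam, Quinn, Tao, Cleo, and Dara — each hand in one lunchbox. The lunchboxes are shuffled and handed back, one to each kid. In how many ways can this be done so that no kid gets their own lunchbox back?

Count assignments avoiding every fixed point. For any j of the 6 kids fixed to their own lunchbox, the other 6−j can be arranged in (6−j)! ways.
By inclusion–exclusion this is Σ_{j=0}^{6} (−1)^j C(6,j)·(6−j)!.
Computing: 720 − 720 + 360 − 120 + 30 − 6 + 1 = 265.

265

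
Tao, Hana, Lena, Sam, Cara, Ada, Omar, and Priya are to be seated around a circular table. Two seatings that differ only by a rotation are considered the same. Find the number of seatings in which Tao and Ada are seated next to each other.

Glue Tao and Ada into a block (2 internal orders). Seating 7 units around a circle gives (6)! arrangements.
So 2 × (6)! = 2 × 720 = 1440.

1440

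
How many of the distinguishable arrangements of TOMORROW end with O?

1260

With the last slot taken by O, it remains to arrange the other 7 letters (TMORROW).
Those 7 letters have O appearing twice and R appearing twice, giving (7)!/(2!·2!) = 1260.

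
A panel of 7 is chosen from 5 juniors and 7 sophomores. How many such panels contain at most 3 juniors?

596

Split by how many juniors are chosen (0 through 3).
Sum: C(5,0)·C(7,7) + C(5,1)·C(7,6) + C(5,2)·C(7,5) + C(5,3)·C(7,4) = 1 + 35 + 210 + 350 = 596.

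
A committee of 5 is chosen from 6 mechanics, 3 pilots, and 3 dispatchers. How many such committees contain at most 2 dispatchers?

756

Split by how many dispatchers are chosen (0 through 2).
Sum: C(3,0)·C(9,5) + C(3,1)·C(9,4) + C(3,2)·C(9,3) = 126 + 378 + 252 = 756.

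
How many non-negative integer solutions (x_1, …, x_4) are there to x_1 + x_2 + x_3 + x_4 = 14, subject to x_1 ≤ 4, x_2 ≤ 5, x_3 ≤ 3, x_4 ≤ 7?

51

By stars and bars, unrestricted non-negative solutions to x_1+…+x_4 = 14 number C(14+3,3) = 680.
Subtract solutions that violate a single cap (substitute x_i' = x_i − (cap_i+1)): x_1 ≥ 5 gives C(12,3) = 220; x_2 ≥ 6 gives C(11,3) = 165; x_3 ≥ 4 gives C(13,3) = 286; x_4 ≥ 8 gives C(9,3) = 84. Together 755.
Add back pairs where two caps are both exceeded: 20 + 56 + 4 + 35 + 1 + 10 = 126.
By inclusion–exclusion the count is 680 − 755 + 126 = 51.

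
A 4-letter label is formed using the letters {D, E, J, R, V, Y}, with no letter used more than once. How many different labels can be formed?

With no repetition, fill the 4 letters in order: 6 choices, then 5, down to 3.
6 × 5 × 4 × 3 = 360.

360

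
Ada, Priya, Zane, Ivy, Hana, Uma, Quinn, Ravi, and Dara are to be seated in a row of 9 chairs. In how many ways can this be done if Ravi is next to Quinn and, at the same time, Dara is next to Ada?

20160

Treat {Ravi,Quinn} as one block (2 orders) and {Dara,Ada} as another (2 orders).
That leaves 7 units to arrange: 2 × 2 × 7! = 4 × 5040 = 20160.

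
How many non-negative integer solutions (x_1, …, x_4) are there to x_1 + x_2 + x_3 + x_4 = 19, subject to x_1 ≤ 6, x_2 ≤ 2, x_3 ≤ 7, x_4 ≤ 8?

Ignoring the caps, the number of non-negative solutions to x_1+…+x_4 = 19 is C(22,3) = 1540.
Subtract solutions that violate a single cap (substitute x_i' = x_i − (cap_i+1)): x_1 ≥ 7 gives C(15,3) = 455; x_2 ≥ 3 gives C(19,3) = 969; x_3 ≥ 8 gives C(14,3) = 364; x_4 ≥ 9 gives C(13,3) = 286. Together 2074.
Add back pairs where two caps are both exceeded: 220 + 35 + 20 + 165 + 120 + 10 = 570.
Subtract triples: 4 + 1 + 0 + 0 = 5.
By inclusion–exclusion the count is 1540 − 2074 + 570 − 5 = 31.

31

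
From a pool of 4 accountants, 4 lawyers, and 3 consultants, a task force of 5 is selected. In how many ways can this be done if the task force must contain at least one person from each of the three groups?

Unrestricted: C(11,5) = 462 ways to pick any 5 of the 11.
Subtract selections that omit an entire group: no accountants → C(7,5) = 21; no lawyers → C(7,5) = 21; no consultants → C(8,5) = 56.
Add back selections omitting two groups (i.e. drawn from a single group): C(4,5) + C(4,5) + C(3,5) = 0.
By inclusion–exclusion: 462 − 98 + 0 = 364.

364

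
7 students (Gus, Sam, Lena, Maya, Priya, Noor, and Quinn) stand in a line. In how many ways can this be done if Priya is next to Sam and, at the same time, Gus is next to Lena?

480

Treat {Priya,Sam} as one block (2 orders) and {Gus,Lena} as another (2 orders).
That leaves 5 units to arrange: 2 × 2 × 5! = 4 × 120 = 480.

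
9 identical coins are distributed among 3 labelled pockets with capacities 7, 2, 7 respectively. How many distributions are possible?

Without the upper bounds there are C(11,2) = 55 ways to split 9 among 3 pockets.
Subtract solutions that violate a single cap (substitute x_i' = x_i − (cap_i+1)): x_1 ≥ 8 gives C(3,2) = 3; x_2 ≥ 3 gives C(8,2) = 28; x_3 ≥ 8 gives C(3,2) = 3. Together 34.
No two caps can be exceeded simultaneously, so the pair terms are all 0.
By inclusion–exclusion the count is 55 − 34 + 0 = 21.

21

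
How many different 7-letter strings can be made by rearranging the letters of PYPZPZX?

420

Letter multiplicities in PYPZPZX: P×3, X×1, Y×1, Z×2.
The number of distinct arrangements is 7!/(3!·2!) = 5040/12 = 420.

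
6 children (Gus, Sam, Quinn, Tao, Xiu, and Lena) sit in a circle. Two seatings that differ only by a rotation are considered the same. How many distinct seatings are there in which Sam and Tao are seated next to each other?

48

Glue Sam and Tao into a block (2 internal orders). Seating 5 units around a circle gives (4)! arrangements.
So 2 × (4)! = 2 × 24 = 48.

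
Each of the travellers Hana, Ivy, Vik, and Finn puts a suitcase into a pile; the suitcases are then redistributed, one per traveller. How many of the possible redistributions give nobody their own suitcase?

This is the derangement count D_4: permutations of 4 items with no fixed point.
By inclusion–exclusion this is Σ_{j=0}^{4} (−1)^j C(4,j)·(4−j)!.
Computing: 24 − 24 + 12 − 4 + 1 = 9.

9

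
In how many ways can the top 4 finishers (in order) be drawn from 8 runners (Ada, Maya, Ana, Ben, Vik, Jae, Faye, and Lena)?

This is an ordered selection of 4 from 8: P(8,4).
That gives 8 × 7 × 6 × 5 = 1680.

1680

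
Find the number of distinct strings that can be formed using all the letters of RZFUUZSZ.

The 8 letters of RZFUUZSZ have repeats: U appearing twice and Z appearing 3 times.
The number of distinct arrangements is 8!/(3!·2!) = 40320/12 = 3360.

3360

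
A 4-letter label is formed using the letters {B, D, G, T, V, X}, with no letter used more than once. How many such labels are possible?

Choose and order 4 of the 6 symbols: the first letter has 6 options, the next 5, then 4, 3.
That product is 6 × 5 × 4 × 3 = 360.

360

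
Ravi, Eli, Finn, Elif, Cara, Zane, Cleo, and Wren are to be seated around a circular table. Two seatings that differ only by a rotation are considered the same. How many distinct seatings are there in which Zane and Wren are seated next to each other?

1440

Treat {Zane, Wren} as one unit (2 internal orders) and seat the resulting 7 units around the table: (6)! circular arrangements.
So 2 × (6)! = 2 × 720 = 1440.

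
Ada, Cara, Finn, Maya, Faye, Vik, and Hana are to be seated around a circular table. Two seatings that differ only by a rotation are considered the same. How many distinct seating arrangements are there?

Around a circle, 7 distinct people have 7!/7 = (6)! = 720 rotationally distinct seatings.

720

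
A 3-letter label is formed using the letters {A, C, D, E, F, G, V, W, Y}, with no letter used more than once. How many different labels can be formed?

504

Choose and order 3 of the 9 symbols: the first letter has 9 options, the next 8, then 7.
9 × 8 × 7 = 504.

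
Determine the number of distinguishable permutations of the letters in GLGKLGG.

GLGKLGG has 7 letters with G appearing 4 times and L appearing twice.
Dividing 7! = 5040 by 4!·2! = 48 for the repeated letters gives 105.

105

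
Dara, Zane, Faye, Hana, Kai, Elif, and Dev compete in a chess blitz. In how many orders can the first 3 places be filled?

210

There are 7 choices for 1st place, 6 for 2nd, and 5 for 3rd.
That gives 7 × 6 × 5 = 210.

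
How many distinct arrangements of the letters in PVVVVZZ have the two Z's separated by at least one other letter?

75

There are 7!/(4!·2!) = 105 arrangements of PVVVVZZ in total.
If the two Z's are adjacent, glue them into one block, leaving 6 items to arrange: (6)!/(4!) = 30 ways.
Hence 105 − 30 = 75.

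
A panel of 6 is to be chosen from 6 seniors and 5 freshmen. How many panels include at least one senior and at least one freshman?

461

With no constraint there are C(11,6) = 462 possible selections.
Subtract selections that omit an entire group: no seniors → C(5,6) = 0; no freshmen → C(6,6) = 1.
Both groups omitted at once is impossible, so 462 − 1 = 461.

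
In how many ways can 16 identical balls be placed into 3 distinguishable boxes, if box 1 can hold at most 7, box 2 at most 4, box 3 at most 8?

Ignoring the caps, the number of non-negative solutions to x_1+…+x_3 = 16 is C(18,2) = 153.
Subtract solutions that violate a single cap (substitute x_i' = x_i − (cap_i+1)): x_1 ≥ 8 gives C(10,2) = 45; x_2 ≥ 5 gives C(13,2) = 78; x_3 ≥ 9 gives C(9,2) = 36. Together 159.
Add back pairs where two caps are both exceeded: 10 + 0 + 6 = 16.
By inclusion–exclusion the count is 153 − 159 + 16 = 10.

10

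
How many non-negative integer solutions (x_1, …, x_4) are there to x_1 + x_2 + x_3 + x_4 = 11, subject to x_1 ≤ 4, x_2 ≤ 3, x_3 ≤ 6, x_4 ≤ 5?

85

Ignoring the caps, the number of non-negative solutions to x_1+…+x_4 = 11 is C(14,3) = 364.
Subtract solutions that violate a single cap (substitute x_i' = x_i − (cap_i+1)): x_1 ≥ 5 gives C(9,3) = 84; x_2 ≥ 4 gives C(10,3) = 120; x_3 ≥ 7 gives C(7,3) = 35; x_4 ≥ 6 gives C(8,3) = 56. Together 295.
Add back pairs where two caps are both exceeded: 10 + 0 + 1 + 1 + 4 + 0 = 16.
By inclusion–exclusion the count is 364 − 295 + 16 = 85.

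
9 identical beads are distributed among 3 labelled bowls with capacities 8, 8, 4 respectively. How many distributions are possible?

38

Without the upper bounds there are C(11,2) = 55 ways to split 9 among 3 bowls.
Subtract solutions that violate a single cap (substitute x_i' = x_i − (cap_i+1)): x_1 ≥ 9 gives C(2,2) = 1; x_2 ≥ 9 gives C(2,2) = 1; x_3 ≥ 5 gives C(6,2) = 15. Together 17.
No two caps can be exceeded simultaneously, so the pair terms are all 0.
By inclusion–exclusion the count is 55 − 17 + 0 = 38.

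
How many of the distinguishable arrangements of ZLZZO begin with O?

4

With the first slot taken by O, it remains to arrange the other 4 letters (ZLZZ).
Those 4 letters have Z appearing 3 times, giving (4)!/(3!) = 4.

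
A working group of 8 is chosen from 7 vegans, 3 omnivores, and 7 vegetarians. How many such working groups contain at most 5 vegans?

23985

Split by how many vegans are chosen (0 through 5).
Sum: C(7,0)·C(10,8) + C(7,1)·C(10,7) + C(7,2)·C(10,6) + C(7,3)·C(10,5) + C(7,4)·C(10,4) + C(7,5)·C(10,3) = 45 + 840 + 4410 + 8820 + 7350 + 2520 = 23985.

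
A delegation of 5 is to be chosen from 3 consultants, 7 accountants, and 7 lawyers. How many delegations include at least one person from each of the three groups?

3724

With no constraint there are C(17,5) = 6188 possible selections.
Selections missing a whole group: no consultants → C(14,5) = 2002; no accountants → C(10,5) = 252; no lawyers → C(10,5) = 252.
Add back selections omitting two groups (i.e. drawn from a single group): C(3,5) + C(7,5) + C(7,5) = 42.
By inclusion–exclusion: 6188 − 2506 + 42 = 3724.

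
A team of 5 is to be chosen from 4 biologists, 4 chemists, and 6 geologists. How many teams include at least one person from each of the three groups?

1448

Total 5-person selections from all 14: C(14,5) = 2002.
Subtract selections that omit an entire group: no biologists → C(10,5) = 252; no chemists → C(10,5) = 252; no geologists → C(8,5) = 56.
Add back selections omitting two groups (i.e. drawn from a single group): C(4,5) + C(4,5) + C(6,5) = 6.
By inclusion–exclusion: 2002 − 560 + 6 = 1448.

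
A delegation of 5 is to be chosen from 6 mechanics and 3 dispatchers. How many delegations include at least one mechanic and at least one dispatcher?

Unrestricted: C(9,5) = 126 ways to pick any 5 of the 9.
Selections missing a whole group: no mechanics → C(3,5) = 0; no dispatchers → C(6,5) = 6.
Both groups omitted at once is impossible, so 126 − 6 = 120.

120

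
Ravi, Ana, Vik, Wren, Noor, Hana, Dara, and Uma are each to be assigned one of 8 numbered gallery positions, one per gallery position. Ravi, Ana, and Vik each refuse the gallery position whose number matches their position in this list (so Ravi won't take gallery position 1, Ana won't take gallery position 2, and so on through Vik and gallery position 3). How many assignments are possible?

Let Aᵢ (for i ∈ {1, 2, 3}) be the placements that put person i in their forbidden gallery position. Any j of these fix j positions, leaving (8−j)! ways to fill the rest, and there are C(3,j) ways to pick which j.
By inclusion–exclusion, the number of valid placements is Σ_{j=0}^{3} (−1)^j C(3,j)·(8−j)!.
Computing: 40320 − 15120 + 2160 − 120 = 27240.

27240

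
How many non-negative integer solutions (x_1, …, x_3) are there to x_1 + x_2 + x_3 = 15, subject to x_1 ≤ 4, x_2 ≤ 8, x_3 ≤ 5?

6

By stars and bars, unrestricted non-negative solutions to x_1+…+x_3 = 15 number C(15+2,2) = 136.
Subtract solutions that violate a single cap (substitute x_i' = x_i − (cap_i+1)): x_1 ≥ 5 gives C(12,2) = 66; x_2 ≥ 9 gives C(8,2) = 28; x_3 ≥ 6 gives C(11,2) = 55. Together 149.
Add back pairs where two caps are both exceeded: 3 + 15 + 1 = 19.
By inclusion–exclusion the count is 136 − 149 + 19 = 6.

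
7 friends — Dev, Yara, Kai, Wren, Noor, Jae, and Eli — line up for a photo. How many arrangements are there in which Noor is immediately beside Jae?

Place the 5 others and the Noor-Jae pair as 6 objects in a line; the pair has 2 internal arrangements.
That gives 2 × 6! = 2 × 720 = 1440.

1440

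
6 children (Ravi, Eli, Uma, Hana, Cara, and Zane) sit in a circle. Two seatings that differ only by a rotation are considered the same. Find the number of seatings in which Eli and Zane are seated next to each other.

Glue Eli and Zane into a block (2 internal orders). Seating 5 units around a circle gives (4)! arrangements.
So 2 × (4)! = 2 × 24 = 48.

48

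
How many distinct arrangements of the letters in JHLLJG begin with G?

30

Fix G in the first position and arrange the remaining 5 letters.
Those 5 letters have J appearing twice and L appearing twice, giving (5)!/(2!·2!) = 30.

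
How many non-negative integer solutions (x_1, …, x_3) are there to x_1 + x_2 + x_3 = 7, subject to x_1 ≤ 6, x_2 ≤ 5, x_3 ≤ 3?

22

By stars and bars, unrestricted non-negative solutions to x_1+…+x_3 = 7 number C(7+2,2) = 36.
Subtract solutions that violate a single cap (substitute x_i' = x_i − (cap_i+1)): x_1 ≥ 7 gives C(2,2) = 1; x_2 ≥ 6 gives C(3,2) = 3; x_3 ≥ 4 gives C(5,2) = 10. Together 14.
No two caps can be exceeded simultaneously, so the pair terms are all 0.
By inclusion–exclusion the count is 36 − 14 + 0 = 22.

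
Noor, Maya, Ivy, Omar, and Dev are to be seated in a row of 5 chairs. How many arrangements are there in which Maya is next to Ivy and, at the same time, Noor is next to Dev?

Treat {Maya,Ivy} as one block (2 orders) and {Noor,Dev} as another (2 orders).
That leaves 3 units to arrange: 2 × 2 × 3! = 4 × 6 = 24.

24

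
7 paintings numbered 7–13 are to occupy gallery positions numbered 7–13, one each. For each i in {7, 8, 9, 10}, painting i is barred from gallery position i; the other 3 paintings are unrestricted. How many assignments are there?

2790

Let Aᵢ (for 7 ≤ i ≤ 10) be the placements that put painting i in its forbidden gallery position. Any j of these fix j positions, leaving (7−j)! ways to fill the rest, and there are C(4,j) ways to pick which j.
By inclusion–exclusion, the number of valid placements is Σ_{j=0}^{4} (−1)^j C(4,j)·(7−j)!.
Computing: 5040 − 2880 + 720 − 96 + 6 = 2790.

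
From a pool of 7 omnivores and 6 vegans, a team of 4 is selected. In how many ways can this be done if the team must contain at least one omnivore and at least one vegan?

Unrestricted: C(13,4) = 715 ways to pick any 4 of the 13.
Subtract selections that omit an entire group: no omnivores → C(6,4) = 15; no vegans → C(7,4) = 35.
Both groups omitted at once is impossible, so 715 − 50 = 665.

665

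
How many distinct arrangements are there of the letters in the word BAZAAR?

Letter multiplicities in BAZAAR: A×3, B×1, R×1, Z×1.
Dividing 6! = 720 by 3! = 6 for the repeated letters gives 120.

120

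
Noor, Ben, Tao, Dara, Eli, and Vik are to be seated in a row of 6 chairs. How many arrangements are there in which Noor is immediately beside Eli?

240

Place the 4 others and the Noor-Eli pair as 5 objects in a line; the pair has 2 internal arrangements.
That gives 2 × 5! = 2 × 120 = 240.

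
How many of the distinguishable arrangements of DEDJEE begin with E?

30

Fix E in the first position and arrange the remaining 5 letters.
Those 5 letters have D appearing twice and E appearing twice, giving (5)!/(2!·2!) = 30.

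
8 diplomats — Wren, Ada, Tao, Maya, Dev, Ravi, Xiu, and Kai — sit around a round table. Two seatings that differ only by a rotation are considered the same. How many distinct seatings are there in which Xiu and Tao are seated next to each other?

1440

Glue Xiu and Tao into a block (2 internal orders). Seating 7 units around a circle gives (6)! arrangements.
So 2 × (6)! = 2 × 720 = 1440.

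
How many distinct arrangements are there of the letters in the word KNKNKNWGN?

2520

KNKNKNWGN has 9 letters with K appearing 3 times and N appearing 4 times.
The number of distinct arrangements is 9!/(4!·3!) = 362880/144 = 2520.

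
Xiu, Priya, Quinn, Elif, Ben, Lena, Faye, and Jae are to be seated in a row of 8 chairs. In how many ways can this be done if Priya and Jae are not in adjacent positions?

30240

There are 8! = 40320 arrangements in all. If Priya and Jae are adjacent, merging them into one block gives 2·(7)! = 10080 arrangements.
So 40320 − 10080 = 30240 arrangements keep them apart.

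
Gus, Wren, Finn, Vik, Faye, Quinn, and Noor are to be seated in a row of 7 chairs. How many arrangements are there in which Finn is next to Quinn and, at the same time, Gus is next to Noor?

480

Treat {Finn,Quinn} as one block (2 orders) and {Gus,Noor} as another (2 orders).
That leaves 5 units to arrange: 2 × 2 × 5! = 4 × 120 = 480.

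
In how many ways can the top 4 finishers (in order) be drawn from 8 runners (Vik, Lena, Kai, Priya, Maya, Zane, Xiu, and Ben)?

This is an ordered selection of 4 from 8: P(8,4).
That gives 8 × 7 × 6 × 5 = 1680.

1680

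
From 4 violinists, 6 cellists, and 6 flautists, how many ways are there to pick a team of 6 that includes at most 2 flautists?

4872

Split by how many flautists are chosen (0 through 2).
Sum: C(6,0)·C(10,6) + C(6,1)·C(10,5) + C(6,2)·C(10,4) = 210 + 1512 + 3150 = 4872.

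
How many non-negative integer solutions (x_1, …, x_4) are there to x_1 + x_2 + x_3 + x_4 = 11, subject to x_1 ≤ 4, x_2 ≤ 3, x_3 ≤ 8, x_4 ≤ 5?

Without the upper bounds there are C(14,3) = 364 ways to split 11 among 4 variables.
Subtract solutions that violate a single cap (substitute x_i' = x_i − (cap_i+1)): x_1 ≥ 5 gives C(9,3) = 84; x_2 ≥ 4 gives C(10,3) = 120; x_3 ≥ 9 gives C(5,3) = 10; x_4 ≥ 6 gives C(8,3) = 56. Together 270.
Add back pairs where two caps are both exceeded: 10 + 0 + 1 + 0 + 4 + 0 = 15.
By inclusion–exclusion the count is 364 − 270 + 15 = 109.

109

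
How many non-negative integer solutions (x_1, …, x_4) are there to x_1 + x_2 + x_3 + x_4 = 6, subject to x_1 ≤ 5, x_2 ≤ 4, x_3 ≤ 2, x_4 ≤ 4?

55

Without the upper bounds there are C(9,3) = 84 ways to split 6 among 4 variables.
Subtract solutions that violate a single cap (substitute x_i' = x_i − (cap_i+1)): x_1 ≥ 6 gives C(3,3) = 1; x_2 ≥ 5 gives C(4,3) = 4; x_3 ≥ 3 gives C(6,3) = 20; x_4 ≥ 5 gives C(4,3) = 4. Together 29.
No two caps can be exceeded simultaneously, so the pair terms are all 0.
By inclusion–exclusion the count is 84 − 29 + 0 = 55.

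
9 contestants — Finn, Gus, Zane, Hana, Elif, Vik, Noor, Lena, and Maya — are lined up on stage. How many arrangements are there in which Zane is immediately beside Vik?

Glue Zane and Vik into one block (2 internal orders), leaving 8 units to arrange in a row.
So the count is 2·(8)! = 80640.

80640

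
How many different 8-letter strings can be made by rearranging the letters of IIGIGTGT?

The 8 letters of IIGIGTGT have repeats: G appearing 3 times, I appearing 3 times, and T appearing twice.
So there are 8! / (3!·3!·2!) = 560 distinguishable arrangements.

560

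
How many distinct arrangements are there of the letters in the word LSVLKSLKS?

LSVLKSLKS has 9 letters with K appearing twice, L appearing 3 times, and S appearing 3 times.
So there are 9! / (3!·3!·2!) = 5040 distinguishable arrangements.

5040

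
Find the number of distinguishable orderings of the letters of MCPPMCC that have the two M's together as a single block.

60

Treat the 2 copies of M as a single block. The multiset to arrange is then {MM, C, C, C, P, P}, 6 items in all.
That gives (6)!/(3!·2!) = 60 arrangements.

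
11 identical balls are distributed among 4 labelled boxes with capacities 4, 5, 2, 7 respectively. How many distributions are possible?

Ignoring the caps, the number of non-negative solutions to x_1+…+x_4 = 11 is C(14,3) = 364.
Subtract solutions that violate a single cap (substitute x_i' = x_i − (cap_i+1)): x_1 ≥ 5 gives C(9,3) = 84; x_2 ≥ 6 gives C(8,3) = 56; x_3 ≥ 3 gives C(11,3) = 165; x_4 ≥ 8 gives C(6,3) = 20. Together 325.
Add back pairs where two caps are both exceeded: 1 + 20 + 0 + 10 + 0 + 1 = 32.
By inclusion–exclusion the count is 364 − 325 + 32 = 71.

71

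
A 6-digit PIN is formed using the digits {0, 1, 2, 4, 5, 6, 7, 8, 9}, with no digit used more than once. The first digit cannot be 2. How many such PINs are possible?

The first digit has 9−1 = 8 choices (anything except 2).
The remaining 5 digits are filled from the other 8 symbols without repetition: 8 × 7 × 6 × 5 × 4 = 6720.
Total: 8 × 6720 = 53760.

53760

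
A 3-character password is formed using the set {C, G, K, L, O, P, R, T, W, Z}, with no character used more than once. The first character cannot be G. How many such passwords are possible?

The first character has 10−1 = 9 choices (anything except G).
The remaining 2 characters are filled from the other 9 symbols without repetition: 9 × 8 = 72.
Total: 9 × 72 = 648.

648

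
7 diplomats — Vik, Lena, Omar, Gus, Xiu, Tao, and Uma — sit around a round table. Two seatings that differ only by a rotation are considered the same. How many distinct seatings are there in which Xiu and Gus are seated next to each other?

Treat {Xiu, Gus} as one unit (2 internal orders) and seat the resulting 6 units around the table: (5)! circular arrangements.
So 2 × (5)! = 2 × 120 = 240.

240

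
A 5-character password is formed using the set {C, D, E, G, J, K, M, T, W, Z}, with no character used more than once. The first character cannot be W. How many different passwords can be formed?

The first character has 10−1 = 9 choices (anything except W).
The remaining 4 characters are filled from the other 9 symbols without repetition: 9 × 8 × 7 × 6 = 3024.
Total: 9 × 3024 = 27216.

27216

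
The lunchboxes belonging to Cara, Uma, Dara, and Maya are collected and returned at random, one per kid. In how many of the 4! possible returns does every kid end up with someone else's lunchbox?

This is the derangement count D_4: permutations of 4 items with no fixed point.
By inclusion–exclusion this is Σ_{j=0}^{4} (−1)^j C(4,j)·(4−j)!.
Computing: 24 − 24 + 12 − 4 + 1 = 9.

9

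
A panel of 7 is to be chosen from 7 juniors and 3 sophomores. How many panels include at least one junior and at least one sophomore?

Unrestricted: C(10,7) = 120 ways to pick any 7 of the 10.
Subtract selections that omit an entire group: no juniors → C(3,7) = 0; no sophomores → C(7,7) = 1.
Both groups omitted at once is impossible, so 120 − 1 = 119.

119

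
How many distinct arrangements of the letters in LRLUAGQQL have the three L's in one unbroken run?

2520

Treat the 3 copies of L as a single block. The multiset to arrange is then {LLL, A, G, Q, Q, R, U}, 7 items in all.
That gives (7)!/(2!) = 2520 arrangements.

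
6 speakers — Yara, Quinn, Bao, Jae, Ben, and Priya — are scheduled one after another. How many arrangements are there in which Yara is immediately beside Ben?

Treat {Yara, Ben} as a single unit. There are 5 units to order, and the pair itself can be ordered 2 ways.
So the count is 2·(5)! = 240.

240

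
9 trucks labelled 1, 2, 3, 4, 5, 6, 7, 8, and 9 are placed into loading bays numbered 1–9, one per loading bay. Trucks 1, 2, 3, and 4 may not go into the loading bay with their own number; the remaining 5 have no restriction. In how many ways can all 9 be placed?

229080

Let Aᵢ (for 1 ≤ i ≤ 4) be the placements that put truck i in its forbidden loading bay. Any j of these fix j positions, leaving (9−j)! ways to fill the rest, and there are C(4,j) ways to pick which j.
By inclusion–exclusion, the number of valid placements is Σ_{j=0}^{4} (−1)^j C(4,j)·(9−j)!.
Computing: 362880 − 161280 + 30240 − 2880 + 120 = 229080.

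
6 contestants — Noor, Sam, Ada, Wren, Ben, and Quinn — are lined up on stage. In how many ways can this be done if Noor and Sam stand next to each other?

Place the 4 others and the Noor-Sam pair as 5 objects in a line; the pair has 2 internal arrangements.
That gives 2 × 5! = 2 × 120 = 240.

240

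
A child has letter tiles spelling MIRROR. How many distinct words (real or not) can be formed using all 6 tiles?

The 6 letters of MIRROR have repeats: R appearing 3 times.
The number of distinct arrangements is 6!/(3!) = 720/6 = 120.

120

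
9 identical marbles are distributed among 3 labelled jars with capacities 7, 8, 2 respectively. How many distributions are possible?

Without the upper bounds there are C(11,2) = 55 ways to split 9 among 3 jars.
Subtract solutions that violate a single cap (substitute x_i' = x_i − (cap_i+1)): x_1 ≥ 8 gives C(3,2) = 3; x_2 ≥ 9 gives C(2,2) = 1; x_3 ≥ 3 gives C(8,2) = 28. Together 32.
No two caps can be exceeded simultaneously, so the pair terms are all 0.
By inclusion–exclusion the count is 55 − 32 + 0 = 23.

23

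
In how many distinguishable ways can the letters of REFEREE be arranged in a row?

The 7 letters of REFEREE have repeats: E appearing 4 times and R appearing twice.
Dividing 7! = 5040 by 4!·2! = 48 for the repeated letters gives 105.

105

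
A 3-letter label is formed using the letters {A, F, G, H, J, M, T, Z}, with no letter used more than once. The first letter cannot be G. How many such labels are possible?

The first letter has 8−1 = 7 choices (anything except G).
The remaining 2 letters are filled from the other 7 symbols without repetition: 7 × 6 = 42.
Total: 7 × 42 = 294.

294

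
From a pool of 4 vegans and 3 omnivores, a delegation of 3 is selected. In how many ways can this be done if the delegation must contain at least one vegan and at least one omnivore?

30

With no constraint there are C(7,3) = 35 possible selections.
Selections missing a whole group: no vegans → C(3,3) = 1; no omnivores → C(4,3) = 4.
Both groups omitted at once is impossible, so 35 − 5 = 30.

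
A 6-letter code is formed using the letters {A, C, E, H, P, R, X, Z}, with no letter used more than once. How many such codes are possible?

20160

Choose and order 6 of the 8 symbols: the first letter has 8 options, the next 7, and so on down to 3.
8 × 7 × 6 × 5 × 4 × 3 = 20160.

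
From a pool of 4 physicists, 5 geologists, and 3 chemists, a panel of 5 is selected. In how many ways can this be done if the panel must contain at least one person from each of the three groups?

590

With no constraint there are C(12,5) = 792 possible selections.
Selections missing a whole group: no physicists → C(8,5) = 56; no geologists → C(7,5) = 21; no chemists → C(9,5) = 126.
Add back selections omitting two groups (i.e. drawn from a single group): C(4,5) + C(5,5) + C(3,5) = 1.
By inclusion–exclusion: 792 − 203 + 1 = 590.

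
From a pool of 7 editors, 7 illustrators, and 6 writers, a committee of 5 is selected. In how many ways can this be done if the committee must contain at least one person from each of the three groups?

Total 5-person selections from all 20: C(20,5) = 15504.
Subtract selections that omit an entire group: no editors → C(13,5) = 1287; no illustrators → C(13,5) = 1287; no writers → C(14,5) = 2002.
Add back selections omitting two groups (i.e. drawn from a single group): C(7,5) + C(7,5) + C(6,5) = 48.
By inclusion–exclusion: 15504 − 4576 + 48 = 10976.

10976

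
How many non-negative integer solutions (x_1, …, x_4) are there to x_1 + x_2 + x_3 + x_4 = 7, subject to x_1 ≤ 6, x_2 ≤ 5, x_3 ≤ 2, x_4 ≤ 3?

Ignoring the caps, the number of non-negative solutions to x_1+…+x_4 = 7 is C(10,3) = 120.
Subtract solutions that violate a single cap (substitute x_i' = x_i − (cap_i+1)): x_1 ≥ 7 gives C(3,3) = 1; x_2 ≥ 6 gives C(4,3) = 4; x_3 ≥ 3 gives C(7,3) = 35; x_4 ≥ 4 gives C(6,3) = 20. Together 60.
Add back pairs where two caps are both exceeded: 0 + 0 + 0 + 0 + 0 + 1 = 1.
By inclusion–exclusion the count is 120 − 60 + 1 = 61.

61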